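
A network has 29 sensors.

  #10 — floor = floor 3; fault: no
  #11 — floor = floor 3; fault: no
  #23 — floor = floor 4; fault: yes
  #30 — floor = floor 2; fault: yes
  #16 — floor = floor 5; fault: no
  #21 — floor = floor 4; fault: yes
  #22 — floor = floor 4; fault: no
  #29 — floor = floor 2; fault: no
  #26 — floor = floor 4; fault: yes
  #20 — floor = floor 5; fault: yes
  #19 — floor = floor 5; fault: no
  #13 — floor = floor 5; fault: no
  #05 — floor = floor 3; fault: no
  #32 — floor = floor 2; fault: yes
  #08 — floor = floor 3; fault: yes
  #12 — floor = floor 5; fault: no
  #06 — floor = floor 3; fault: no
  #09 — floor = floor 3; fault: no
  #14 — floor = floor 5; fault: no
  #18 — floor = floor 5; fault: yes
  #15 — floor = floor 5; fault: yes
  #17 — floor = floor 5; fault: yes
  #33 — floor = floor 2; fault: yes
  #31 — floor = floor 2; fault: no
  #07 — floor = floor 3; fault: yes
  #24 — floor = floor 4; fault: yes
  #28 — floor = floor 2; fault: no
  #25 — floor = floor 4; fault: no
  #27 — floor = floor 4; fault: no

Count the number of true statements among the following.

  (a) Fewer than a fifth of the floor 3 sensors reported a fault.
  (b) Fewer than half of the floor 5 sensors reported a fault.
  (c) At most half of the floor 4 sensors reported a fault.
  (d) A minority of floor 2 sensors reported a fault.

1

(a) floor 3: |A| = 7, |A ∩ B| = 2; needs |A ∩ B| / |A| < 1/5 — false.
(b) floor 5: |A| = 9, |A ∩ B| = 4; needs |A ∩ B| < |A ∖ B| — true.
(c) floor 4: |A| = 7, |A ∩ B| = 4; needs |A ∩ B| ≤ |A ∖ B| — false.
(d) floor 2: |A| = 6, |A ∩ B| = 3; needs |A ∩ B| < |A ∖ B| — false.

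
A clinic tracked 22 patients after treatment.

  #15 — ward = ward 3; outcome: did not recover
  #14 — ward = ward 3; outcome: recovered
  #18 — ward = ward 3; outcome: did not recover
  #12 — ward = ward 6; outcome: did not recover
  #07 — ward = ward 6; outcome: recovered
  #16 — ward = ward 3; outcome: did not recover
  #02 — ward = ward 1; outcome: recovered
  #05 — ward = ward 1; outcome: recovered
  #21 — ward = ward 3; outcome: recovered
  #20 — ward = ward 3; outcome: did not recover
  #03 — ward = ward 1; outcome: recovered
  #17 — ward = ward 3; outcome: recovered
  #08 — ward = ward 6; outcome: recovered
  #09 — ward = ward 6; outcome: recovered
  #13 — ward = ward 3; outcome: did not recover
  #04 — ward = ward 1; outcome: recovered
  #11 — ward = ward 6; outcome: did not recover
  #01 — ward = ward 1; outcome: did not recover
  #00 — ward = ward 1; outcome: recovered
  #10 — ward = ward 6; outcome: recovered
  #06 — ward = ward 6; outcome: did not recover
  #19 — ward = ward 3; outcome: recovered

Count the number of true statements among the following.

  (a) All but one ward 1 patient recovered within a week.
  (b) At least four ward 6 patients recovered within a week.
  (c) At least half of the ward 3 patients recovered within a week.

2

(a) ward 1: |A| = 6, |A ∩ B| = 5; needs |A ∖ B| = 1 — true.
(b) ward 6: |A| = 7, |A ∩ B| = 4; needs |A ∩ B| ≥ 4 — true.
(c) ward 3: |A| = 9, |A ∩ B| = 4; needs |A ∩ B| ≥ |A ∖ B| — false.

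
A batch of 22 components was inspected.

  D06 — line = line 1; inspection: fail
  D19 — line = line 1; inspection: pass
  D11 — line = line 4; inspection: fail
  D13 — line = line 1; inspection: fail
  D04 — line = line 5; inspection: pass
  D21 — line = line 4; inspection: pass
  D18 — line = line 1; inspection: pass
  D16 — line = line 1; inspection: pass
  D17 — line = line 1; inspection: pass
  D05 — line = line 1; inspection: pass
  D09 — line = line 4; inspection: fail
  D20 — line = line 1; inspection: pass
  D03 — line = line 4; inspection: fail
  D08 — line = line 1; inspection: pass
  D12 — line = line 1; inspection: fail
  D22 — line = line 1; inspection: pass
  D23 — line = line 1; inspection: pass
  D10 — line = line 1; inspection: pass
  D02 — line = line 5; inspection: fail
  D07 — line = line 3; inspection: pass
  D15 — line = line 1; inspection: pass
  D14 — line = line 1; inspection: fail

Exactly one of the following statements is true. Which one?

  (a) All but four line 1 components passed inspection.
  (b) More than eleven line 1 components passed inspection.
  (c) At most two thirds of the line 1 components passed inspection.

(a)

|A| = 15, |A ∩ B| = 11, |A ∖ B| = 4.
(a) requires |A ∖ B| = 4: true.
(b) requires |A ∩ B| > 11: false.
(c) requires |A ∩ B| / |A| ≤ 2/3: false.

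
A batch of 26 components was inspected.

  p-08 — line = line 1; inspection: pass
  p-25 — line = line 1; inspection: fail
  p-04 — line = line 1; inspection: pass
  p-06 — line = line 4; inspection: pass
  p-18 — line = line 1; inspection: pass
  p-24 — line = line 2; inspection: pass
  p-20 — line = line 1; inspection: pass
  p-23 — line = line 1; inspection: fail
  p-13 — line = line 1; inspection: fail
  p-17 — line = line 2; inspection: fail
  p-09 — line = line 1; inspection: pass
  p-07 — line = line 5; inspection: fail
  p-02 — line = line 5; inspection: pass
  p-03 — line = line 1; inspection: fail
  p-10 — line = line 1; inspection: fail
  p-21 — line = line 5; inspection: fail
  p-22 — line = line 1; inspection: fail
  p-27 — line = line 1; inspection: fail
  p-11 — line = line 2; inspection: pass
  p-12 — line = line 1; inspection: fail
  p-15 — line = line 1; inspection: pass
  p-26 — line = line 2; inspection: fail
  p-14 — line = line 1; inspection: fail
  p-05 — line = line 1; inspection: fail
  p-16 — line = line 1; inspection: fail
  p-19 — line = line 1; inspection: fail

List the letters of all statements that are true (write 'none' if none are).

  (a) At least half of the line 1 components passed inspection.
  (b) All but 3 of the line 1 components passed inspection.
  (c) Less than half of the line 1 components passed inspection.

|A| = 18, |A ∩ B| = 6, |A ∖ B| = 12.
(a) |A ∩ B| ≥ |A ∖ B|: fails.
(b) |A ∖ B| = 3: fails.
(c) |A ∩ B| < |A ∖ B|: holds.

(c)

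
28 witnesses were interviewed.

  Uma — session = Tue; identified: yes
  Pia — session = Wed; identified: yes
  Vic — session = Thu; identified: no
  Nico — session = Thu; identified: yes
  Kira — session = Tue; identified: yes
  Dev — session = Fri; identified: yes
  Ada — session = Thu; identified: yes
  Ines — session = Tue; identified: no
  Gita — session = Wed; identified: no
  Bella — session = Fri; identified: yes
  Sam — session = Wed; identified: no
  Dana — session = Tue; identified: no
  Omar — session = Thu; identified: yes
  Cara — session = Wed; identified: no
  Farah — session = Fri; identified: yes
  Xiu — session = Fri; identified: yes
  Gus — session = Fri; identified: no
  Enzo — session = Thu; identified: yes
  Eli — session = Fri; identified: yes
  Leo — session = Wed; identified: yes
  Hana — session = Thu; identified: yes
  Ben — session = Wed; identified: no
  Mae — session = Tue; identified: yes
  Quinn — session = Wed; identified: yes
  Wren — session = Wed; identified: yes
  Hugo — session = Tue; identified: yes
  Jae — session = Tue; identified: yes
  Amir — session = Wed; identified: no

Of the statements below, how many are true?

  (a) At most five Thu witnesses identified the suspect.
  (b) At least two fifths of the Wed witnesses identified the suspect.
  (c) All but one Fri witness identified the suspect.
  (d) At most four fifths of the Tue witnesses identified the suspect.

(a) Thu: |A| = 6, |A ∩ B| = 5; needs |A ∩ B| ≤ 5 — true.
(b) Wed: |A| = 9, |A ∩ B| = 4; needs |A ∩ B| / |A| ≥ 2/5 — true.
(c) Fri: |A| = 6, |A ∩ B| = 5; needs |A ∖ B| = 1 — true.
(d) Tue: |A| = 7, |A ∩ B| = 5; needs |A ∩ B| / |A| ≤ 4/5 — true.

4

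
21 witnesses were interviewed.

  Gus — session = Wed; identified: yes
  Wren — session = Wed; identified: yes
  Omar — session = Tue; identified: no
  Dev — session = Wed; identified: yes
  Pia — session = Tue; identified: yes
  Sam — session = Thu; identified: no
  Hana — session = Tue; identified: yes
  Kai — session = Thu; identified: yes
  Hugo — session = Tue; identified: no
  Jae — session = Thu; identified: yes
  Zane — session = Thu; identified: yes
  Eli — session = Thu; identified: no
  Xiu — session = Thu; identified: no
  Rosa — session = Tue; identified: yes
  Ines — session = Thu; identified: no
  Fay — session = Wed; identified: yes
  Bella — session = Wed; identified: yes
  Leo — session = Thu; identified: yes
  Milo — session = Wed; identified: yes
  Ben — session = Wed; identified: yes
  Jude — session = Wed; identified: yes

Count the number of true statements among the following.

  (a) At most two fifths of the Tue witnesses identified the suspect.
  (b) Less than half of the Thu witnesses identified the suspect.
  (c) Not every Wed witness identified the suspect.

(a) Tue: |A| = 5, |A ∩ B| = 3; needs |A ∩ B| / |A| ≤ 2/5 — false.
(b) Thu: |A| = 8, |A ∩ B| = 4; needs |A ∩ B| < |A ∖ B| — false.
(c) Wed: |A| = 8, |A ∩ B| = 8; needs A ⊄ B (|A ∖ B| ≥ 1) — false.

0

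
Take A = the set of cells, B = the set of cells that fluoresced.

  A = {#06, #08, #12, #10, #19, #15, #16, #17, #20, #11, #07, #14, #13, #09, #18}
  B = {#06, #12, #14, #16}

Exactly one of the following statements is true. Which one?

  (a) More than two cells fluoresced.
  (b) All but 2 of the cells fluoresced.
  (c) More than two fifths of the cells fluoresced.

|A| = 15, |A ∩ B| = 4, |A ∖ B| = 11.
(a) requires |A ∩ B| > 2: true.
(b) requires |A ∖ B| = 2: false.
(c) requires |A ∩ B| / |A| > 2/5: false.

(a)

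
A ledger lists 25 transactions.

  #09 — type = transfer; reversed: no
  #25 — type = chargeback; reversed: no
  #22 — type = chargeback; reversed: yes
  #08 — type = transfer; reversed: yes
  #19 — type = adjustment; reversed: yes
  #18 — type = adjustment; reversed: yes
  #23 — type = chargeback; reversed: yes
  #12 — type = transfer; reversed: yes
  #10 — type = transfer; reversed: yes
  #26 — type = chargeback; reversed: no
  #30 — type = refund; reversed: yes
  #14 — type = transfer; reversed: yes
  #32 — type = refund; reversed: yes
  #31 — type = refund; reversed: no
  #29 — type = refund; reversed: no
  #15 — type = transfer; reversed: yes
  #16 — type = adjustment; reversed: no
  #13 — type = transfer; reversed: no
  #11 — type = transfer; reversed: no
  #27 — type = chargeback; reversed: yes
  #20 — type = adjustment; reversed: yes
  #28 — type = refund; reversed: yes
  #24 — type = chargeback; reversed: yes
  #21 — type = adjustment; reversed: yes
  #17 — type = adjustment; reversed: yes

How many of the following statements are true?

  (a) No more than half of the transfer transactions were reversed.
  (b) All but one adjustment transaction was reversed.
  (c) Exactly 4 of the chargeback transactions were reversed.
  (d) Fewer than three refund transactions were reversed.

(a) transfer: |A| = 8, |A ∩ B| = 5; needs |A ∩ B| ≤ |A ∖ B| — false.
(b) adjustment: |A| = 6, |A ∩ B| = 5; needs |A ∖ B| = 1 — true.
(c) chargeback: |A| = 6, |A ∩ B| = 4; needs |A ∩ B| = 4 — true.
(d) refund: |A| = 5, |A ∩ B| = 3; needs |A ∩ B| < 3 — false.

2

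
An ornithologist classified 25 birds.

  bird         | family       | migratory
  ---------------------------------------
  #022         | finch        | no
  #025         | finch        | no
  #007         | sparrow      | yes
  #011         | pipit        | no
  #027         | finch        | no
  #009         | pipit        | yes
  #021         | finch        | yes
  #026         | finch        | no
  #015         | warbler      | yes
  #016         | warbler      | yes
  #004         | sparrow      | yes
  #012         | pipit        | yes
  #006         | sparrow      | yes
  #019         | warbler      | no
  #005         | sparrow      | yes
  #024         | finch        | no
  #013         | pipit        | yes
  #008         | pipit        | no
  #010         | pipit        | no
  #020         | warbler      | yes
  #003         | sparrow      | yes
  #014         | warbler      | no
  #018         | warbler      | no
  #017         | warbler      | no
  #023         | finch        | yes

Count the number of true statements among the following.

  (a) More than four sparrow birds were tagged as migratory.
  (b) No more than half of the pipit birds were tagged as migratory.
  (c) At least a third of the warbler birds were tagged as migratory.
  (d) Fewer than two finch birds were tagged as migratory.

3

(a) sparrow: |A| = 5, |A ∩ B| = 5; needs |A ∩ B| > 4 — true.
(b) pipit: |A| = 6, |A ∩ B| = 3; needs |A ∩ B| ≤ |A ∖ B| — true.
(c) warbler: |A| = 7, |A ∩ B| = 3; needs |A ∩ B| / |A| ≥ 1/3 — true.
(d) finch: |A| = 7, |A ∩ B| = 2; needs |A ∩ B| < 2 — false.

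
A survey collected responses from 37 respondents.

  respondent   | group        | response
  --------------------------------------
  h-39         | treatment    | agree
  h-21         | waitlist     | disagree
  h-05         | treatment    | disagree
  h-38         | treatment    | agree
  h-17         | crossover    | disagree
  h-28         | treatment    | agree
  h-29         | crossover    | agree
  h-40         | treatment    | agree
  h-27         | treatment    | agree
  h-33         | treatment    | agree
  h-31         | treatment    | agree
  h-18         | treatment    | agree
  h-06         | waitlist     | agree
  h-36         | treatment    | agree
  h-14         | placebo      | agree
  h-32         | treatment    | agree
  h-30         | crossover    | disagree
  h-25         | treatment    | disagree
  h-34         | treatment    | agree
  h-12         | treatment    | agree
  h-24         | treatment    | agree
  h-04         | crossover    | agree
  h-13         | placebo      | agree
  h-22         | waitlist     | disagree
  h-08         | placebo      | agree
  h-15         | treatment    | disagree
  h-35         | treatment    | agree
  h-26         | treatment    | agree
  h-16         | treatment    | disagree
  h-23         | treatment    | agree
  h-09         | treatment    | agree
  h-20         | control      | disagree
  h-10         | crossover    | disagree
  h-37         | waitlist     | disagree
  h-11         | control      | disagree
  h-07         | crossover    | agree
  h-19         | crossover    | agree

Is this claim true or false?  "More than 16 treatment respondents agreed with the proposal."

'More than 16 treatment respondents agreed with the proposal' holds iff |A ∩ B| > 16.
|A| = 21, |A ∩ B| = 17, |A ∖ B| = 4.
|A ∩ B| = 17, so the statement is true.

True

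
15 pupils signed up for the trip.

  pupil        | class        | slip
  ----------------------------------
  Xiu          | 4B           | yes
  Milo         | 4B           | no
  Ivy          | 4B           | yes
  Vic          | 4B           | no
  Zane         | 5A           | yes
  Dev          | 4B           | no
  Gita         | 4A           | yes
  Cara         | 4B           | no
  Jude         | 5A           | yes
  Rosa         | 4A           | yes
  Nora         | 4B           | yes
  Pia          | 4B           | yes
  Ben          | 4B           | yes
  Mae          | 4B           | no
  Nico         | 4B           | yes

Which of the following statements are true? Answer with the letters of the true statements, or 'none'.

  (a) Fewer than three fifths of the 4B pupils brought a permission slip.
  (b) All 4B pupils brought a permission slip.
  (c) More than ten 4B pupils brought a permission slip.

|A| = 11, |A ∩ B| = 6, |A ∖ B| = 5.
(a) |A ∩ B| / |A| < 3/5: holds.
(b) A ⊆ B, i.e. every element of A is in B (|A ∖ B| = 0): fails.
(c) |A ∩ B| > 10: fails.

(a)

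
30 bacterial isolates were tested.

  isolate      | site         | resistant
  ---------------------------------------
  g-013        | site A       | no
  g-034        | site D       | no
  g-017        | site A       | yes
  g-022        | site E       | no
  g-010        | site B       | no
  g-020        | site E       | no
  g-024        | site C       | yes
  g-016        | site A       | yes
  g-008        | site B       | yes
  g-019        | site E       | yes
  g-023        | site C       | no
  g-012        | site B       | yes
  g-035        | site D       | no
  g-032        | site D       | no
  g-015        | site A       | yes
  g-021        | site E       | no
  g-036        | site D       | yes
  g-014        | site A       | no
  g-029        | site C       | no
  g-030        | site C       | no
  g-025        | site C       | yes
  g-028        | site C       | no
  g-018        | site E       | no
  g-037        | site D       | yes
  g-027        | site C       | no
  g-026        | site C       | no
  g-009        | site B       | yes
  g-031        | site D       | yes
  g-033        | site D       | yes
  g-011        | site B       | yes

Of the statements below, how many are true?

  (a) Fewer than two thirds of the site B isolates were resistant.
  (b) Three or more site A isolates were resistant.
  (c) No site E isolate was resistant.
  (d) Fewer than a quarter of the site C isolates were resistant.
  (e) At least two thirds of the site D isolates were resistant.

(a) site B: |A| = 5, |A ∩ B| = 4; needs |A ∩ B| / |A| < 2/3 — false.
(b) site A: |A| = 5, |A ∩ B| = 3; needs |A ∩ B| ≥ 3 — true.
(c) site E: |A| = 5, |A ∩ B| = 1; needs A ∩ B = ∅ (|A ∩ B| = 0) — false.
(d) site C: |A| = 8, |A ∩ B| = 2; needs |A ∩ B| / |A| < 1/4 — false.
(e) site D: |A| = 7, |A ∩ B| = 4; needs |A ∩ B| / |A| ≥ 2/3 — false.

1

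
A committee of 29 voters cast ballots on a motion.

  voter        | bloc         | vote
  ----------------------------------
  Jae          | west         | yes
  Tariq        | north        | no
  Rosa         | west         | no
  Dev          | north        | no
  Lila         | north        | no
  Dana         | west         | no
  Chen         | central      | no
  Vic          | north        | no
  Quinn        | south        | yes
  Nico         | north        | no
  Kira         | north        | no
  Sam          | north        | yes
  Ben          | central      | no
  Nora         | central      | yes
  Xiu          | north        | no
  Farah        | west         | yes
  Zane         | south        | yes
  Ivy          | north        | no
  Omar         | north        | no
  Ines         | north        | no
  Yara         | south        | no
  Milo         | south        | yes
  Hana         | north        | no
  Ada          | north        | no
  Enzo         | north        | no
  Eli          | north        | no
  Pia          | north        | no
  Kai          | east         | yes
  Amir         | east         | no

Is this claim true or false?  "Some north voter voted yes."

True

The determiner here denotes the relation: A ∩ B ≠ ∅ (|A ∩ B| ≥ 1).
|A| = 16, |A ∩ B| = 1, |A ∖ B| = 15.
So the statement is true.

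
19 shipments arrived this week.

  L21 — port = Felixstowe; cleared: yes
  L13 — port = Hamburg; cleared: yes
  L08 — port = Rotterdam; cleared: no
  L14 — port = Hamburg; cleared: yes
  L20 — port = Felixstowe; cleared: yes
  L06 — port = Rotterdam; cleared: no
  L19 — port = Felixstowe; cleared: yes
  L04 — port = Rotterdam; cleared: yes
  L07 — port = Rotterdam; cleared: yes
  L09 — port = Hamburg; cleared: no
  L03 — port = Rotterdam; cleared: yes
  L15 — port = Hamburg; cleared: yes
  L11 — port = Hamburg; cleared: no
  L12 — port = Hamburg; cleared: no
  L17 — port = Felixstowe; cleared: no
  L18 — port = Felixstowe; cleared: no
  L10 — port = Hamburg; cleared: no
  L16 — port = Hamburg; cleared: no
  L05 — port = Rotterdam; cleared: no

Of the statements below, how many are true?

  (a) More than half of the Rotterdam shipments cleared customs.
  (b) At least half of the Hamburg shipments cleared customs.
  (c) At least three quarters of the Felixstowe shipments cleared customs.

0

(a) Rotterdam: |A| = 6, |A ∩ B| = 3; needs |A ∩ B| > |A ∖ B| — false.
(b) Hamburg: |A| = 8, |A ∩ B| = 3; needs |A ∩ B| ≥ |A ∖ B| — false.
(c) Felixstowe: |A| = 5, |A ∩ B| = 3; needs |A ∩ B| / |A| ≥ 3/4 — false.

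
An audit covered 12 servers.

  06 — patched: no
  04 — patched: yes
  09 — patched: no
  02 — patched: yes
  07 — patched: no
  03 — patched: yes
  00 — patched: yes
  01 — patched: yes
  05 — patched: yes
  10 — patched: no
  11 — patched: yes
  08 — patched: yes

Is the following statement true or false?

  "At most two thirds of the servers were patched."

Truth condition: |A ∩ B| / |A| ≤ 2/3.
A (the restrictor) = {06, 04, 09, 02, 07, 03, 00, 01, 05, 10, 11, 08}, |A| = 12.
A ∩ B = {04, 02, 03, 00, 01, 05, 11, 08}, so |A ∩ B| = 8.
A ∖ B = {06, 09, 07, 10}, so |A ∖ B| = 4.
|A ∩ B|/|A| = 8/12, so the statement is true.

True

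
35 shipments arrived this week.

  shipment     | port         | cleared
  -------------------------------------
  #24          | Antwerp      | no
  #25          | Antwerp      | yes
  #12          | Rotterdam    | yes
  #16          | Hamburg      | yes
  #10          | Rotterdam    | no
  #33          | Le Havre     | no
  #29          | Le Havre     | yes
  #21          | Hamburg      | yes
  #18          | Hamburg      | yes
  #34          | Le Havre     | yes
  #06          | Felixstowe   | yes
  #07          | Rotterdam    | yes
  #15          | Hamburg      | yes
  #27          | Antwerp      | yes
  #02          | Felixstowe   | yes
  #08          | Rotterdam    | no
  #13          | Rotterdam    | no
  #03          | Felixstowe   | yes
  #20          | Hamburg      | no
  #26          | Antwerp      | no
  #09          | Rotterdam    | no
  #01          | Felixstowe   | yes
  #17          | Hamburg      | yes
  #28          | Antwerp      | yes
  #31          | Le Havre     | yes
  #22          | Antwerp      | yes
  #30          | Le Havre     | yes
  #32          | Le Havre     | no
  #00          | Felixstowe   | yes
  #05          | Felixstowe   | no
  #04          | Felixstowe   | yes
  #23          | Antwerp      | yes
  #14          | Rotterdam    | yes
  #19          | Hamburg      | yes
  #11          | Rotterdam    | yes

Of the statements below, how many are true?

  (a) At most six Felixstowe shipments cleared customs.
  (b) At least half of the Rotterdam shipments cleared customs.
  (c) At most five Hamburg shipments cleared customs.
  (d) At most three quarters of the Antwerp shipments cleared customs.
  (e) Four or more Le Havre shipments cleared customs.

4

(a) Felixstowe: |A| = 7, |A ∩ B| = 6; needs |A ∩ B| ≤ 6 — true.
(b) Rotterdam: |A| = 8, |A ∩ B| = 4; needs |A ∩ B| ≥ |A ∖ B| — true.
(c) Hamburg: |A| = 7, |A ∩ B| = 6; needs |A ∩ B| ≤ 5 — false.
(d) Antwerp: |A| = 7, |A ∩ B| = 5; needs |A ∩ B| / |A| ≤ 3/4 — true.
(e) Le Havre: |A| = 6, |A ∩ B| = 4; needs |A ∩ B| ≥ 4 — true.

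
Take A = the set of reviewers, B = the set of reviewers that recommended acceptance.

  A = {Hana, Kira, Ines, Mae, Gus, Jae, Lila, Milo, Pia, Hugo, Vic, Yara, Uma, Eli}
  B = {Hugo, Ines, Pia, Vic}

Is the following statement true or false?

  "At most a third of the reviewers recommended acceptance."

'At most a third of the reviewers recommended acceptance' holds iff |A ∩ B| / |A| ≤ 1/3.
A (the restrictor) = {Hana, Kira, Ines, Mae, Gus, Jae, Lila, Milo, Pia, Hugo, Vic, Yara, Uma, Eli}, |A| = 14.
A ∩ B = {Ines, Pia, Hugo, Vic}, so |A ∩ B| = 4.
A ∖ B = {Hana, Kira, Mae, Gus, Jae, Lila, Milo, Yara, Uma, Eli}, so |A ∖ B| = 10.
|A ∩ B|/|A| = 4/14, so the statement is true.

True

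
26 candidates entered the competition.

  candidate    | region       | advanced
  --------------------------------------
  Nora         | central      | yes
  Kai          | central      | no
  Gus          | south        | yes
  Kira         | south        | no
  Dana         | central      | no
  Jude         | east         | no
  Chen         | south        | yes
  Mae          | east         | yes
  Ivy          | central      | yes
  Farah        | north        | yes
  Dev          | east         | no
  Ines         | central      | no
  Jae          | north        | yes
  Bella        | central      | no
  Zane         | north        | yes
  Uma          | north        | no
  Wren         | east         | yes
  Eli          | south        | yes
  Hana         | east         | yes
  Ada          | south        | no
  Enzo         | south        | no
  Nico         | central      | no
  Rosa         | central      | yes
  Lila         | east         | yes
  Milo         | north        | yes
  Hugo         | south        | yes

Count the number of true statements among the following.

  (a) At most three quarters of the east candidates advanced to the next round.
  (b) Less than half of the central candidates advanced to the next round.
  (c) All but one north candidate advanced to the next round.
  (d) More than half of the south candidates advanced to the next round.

4

(a) east: |A| = 6, |A ∩ B| = 4; needs |A ∩ B| / |A| ≤ 3/4 — true.
(b) central: |A| = 8, |A ∩ B| = 3; needs |A ∩ B| < |A ∖ B| — true.
(c) north: |A| = 5, |A ∩ B| = 4; needs |A ∖ B| = 1 — true.
(d) south: |A| = 7, |A ∩ B| = 4; needs |A ∩ B| > |A ∖ B| — true.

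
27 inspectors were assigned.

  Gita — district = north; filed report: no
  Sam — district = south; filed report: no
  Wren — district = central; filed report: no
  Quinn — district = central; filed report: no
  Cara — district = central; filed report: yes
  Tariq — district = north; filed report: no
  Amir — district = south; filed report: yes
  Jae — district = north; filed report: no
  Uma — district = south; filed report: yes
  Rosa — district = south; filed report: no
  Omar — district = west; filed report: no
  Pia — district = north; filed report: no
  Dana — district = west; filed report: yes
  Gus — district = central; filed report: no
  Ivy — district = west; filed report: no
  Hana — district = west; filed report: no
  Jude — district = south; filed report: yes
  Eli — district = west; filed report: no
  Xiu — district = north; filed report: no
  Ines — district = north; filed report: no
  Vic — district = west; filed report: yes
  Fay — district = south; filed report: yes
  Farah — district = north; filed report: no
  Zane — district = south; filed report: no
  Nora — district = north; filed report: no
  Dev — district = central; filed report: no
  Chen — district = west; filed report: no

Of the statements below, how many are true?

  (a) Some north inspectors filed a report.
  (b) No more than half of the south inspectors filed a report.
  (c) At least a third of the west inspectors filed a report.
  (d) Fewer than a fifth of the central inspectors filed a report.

(a) north: |A| = 8, |A ∩ B| = 0; needs A ∩ B ≠ ∅ (|A ∩ B| ≥ 1) — false.
(b) south: |A| = 7, |A ∩ B| = 4; needs |A ∩ B| ≤ |A ∖ B| — false.
(c) west: |A| = 7, |A ∩ B| = 2; needs |A ∩ B| / |A| ≥ 1/3 — false.
(d) central: |A| = 5, |A ∩ B| = 1; needs |A ∩ B| / |A| < 1/5 — false.

0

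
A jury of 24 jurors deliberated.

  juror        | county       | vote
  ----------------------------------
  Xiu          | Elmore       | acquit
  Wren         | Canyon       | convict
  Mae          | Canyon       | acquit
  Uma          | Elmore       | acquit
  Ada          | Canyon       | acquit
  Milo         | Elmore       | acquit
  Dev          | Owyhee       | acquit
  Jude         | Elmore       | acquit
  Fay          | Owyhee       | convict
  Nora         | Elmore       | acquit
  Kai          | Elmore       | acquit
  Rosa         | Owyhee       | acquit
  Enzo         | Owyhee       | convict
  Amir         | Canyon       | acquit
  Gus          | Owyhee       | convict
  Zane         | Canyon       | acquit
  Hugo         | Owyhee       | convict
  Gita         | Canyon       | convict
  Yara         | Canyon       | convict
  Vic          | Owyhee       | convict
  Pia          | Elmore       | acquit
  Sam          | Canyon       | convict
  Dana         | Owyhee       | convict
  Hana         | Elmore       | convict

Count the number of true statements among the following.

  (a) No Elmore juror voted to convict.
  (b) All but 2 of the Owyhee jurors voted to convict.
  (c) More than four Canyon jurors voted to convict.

(a) Elmore: |A| = 8, |A ∩ B| = 1; needs A ∩ B = ∅ (|A ∩ B| = 0) — false.
(b) Owyhee: |A| = 8, |A ∩ B| = 6; needs |A ∖ B| = 2 — true.
(c) Canyon: |A| = 8, |A ∩ B| = 4; needs |A ∩ B| > 4 — false.

1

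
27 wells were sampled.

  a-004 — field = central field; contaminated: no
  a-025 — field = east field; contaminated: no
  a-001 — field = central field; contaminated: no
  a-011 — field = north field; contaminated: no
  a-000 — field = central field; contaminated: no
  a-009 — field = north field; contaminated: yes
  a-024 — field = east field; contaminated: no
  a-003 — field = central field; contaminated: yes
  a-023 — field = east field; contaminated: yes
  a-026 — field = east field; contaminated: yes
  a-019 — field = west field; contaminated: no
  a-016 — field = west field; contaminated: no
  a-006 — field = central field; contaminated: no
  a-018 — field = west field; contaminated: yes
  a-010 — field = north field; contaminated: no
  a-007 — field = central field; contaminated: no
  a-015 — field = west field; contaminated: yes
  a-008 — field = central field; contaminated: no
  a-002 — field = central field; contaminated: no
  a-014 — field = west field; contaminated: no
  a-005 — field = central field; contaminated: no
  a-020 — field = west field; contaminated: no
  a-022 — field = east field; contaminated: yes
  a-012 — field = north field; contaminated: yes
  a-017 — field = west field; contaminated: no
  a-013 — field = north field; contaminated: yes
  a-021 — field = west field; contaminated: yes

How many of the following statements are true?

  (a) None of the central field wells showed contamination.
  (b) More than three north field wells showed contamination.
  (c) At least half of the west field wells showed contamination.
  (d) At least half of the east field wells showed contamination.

(a) central field: |A| = 9, |A ∩ B| = 1; needs A ∩ B = ∅ (|A ∩ B| = 0) — false.
(b) north field: |A| = 5, |A ∩ B| = 3; needs |A ∩ B| > 3 — false.
(c) west field: |A| = 8, |A ∩ B| = 3; needs |A ∩ B| ≥ |A ∖ B| — false.
(d) east field: |A| = 5, |A ∩ B| = 3; needs |A ∩ B| ≥ |A ∖ B| — true.

1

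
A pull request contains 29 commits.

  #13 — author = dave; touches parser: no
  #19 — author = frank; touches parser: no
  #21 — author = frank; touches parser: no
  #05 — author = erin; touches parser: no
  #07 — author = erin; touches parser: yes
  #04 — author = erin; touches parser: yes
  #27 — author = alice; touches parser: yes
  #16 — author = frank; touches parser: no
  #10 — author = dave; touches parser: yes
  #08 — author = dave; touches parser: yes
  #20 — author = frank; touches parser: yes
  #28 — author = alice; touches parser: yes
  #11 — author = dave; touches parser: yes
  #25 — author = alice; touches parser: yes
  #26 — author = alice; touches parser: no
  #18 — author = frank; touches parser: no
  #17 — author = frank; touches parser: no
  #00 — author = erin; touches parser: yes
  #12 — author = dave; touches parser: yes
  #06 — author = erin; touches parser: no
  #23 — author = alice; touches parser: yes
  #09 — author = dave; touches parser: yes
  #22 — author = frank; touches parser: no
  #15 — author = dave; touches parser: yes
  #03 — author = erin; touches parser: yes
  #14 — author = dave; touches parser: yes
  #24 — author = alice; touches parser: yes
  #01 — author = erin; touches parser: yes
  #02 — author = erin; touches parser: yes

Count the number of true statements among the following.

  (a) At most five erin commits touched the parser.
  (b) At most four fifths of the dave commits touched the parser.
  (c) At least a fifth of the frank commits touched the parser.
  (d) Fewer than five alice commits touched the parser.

(a) erin: |A| = 8, |A ∩ B| = 6; needs |A ∩ B| ≤ 5 — false.
(b) dave: |A| = 8, |A ∩ B| = 7; needs |A ∩ B| / |A| ≤ 4/5 — false.
(c) frank: |A| = 7, |A ∩ B| = 1; needs |A ∩ B| / |A| ≥ 1/5 — false.
(d) alice: |A| = 6, |A ∩ B| = 5; needs |A ∩ B| < 5 — false.

0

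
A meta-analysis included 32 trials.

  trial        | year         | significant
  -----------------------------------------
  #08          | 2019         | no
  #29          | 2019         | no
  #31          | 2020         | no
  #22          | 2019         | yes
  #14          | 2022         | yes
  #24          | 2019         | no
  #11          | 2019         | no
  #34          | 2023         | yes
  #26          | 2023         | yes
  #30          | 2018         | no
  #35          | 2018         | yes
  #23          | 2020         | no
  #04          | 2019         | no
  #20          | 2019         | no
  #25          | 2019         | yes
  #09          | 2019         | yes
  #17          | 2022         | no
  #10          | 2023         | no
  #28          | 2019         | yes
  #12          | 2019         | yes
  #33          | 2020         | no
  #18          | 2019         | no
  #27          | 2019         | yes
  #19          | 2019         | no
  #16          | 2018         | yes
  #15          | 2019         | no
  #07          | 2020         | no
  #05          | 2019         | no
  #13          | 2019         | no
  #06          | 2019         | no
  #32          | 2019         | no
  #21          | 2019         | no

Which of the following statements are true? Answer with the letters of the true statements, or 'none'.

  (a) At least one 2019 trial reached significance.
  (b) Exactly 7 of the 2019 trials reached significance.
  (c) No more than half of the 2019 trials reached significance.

|A| = 20, |A ∩ B| = 6, |A ∖ B| = 14.
(a) A ∩ B ≠ ∅ (|A ∩ B| ≥ 1): holds.
(b) |A ∩ B| = 7: fails.
(c) |A ∩ B| ≤ |A ∖ B|: holds.

(a), (c)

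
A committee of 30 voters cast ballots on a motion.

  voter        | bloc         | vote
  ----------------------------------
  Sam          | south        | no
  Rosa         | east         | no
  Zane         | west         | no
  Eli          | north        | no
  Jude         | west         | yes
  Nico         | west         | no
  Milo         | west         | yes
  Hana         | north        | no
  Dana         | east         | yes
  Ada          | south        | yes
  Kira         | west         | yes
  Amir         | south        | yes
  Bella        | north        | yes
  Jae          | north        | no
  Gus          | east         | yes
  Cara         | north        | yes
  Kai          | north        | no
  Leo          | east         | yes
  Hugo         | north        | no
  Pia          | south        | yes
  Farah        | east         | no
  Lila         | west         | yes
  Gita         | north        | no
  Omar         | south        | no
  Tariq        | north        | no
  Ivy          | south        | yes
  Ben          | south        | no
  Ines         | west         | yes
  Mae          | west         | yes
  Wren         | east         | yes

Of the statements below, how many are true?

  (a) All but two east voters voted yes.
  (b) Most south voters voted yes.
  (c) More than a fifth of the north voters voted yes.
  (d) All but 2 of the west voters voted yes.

(a) east: |A| = 6, |A ∩ B| = 4; needs |A ∖ B| = 2 — true.
(b) south: |A| = 7, |A ∩ B| = 4; needs |A ∩ B| > |A ∖ B| — true.
(c) north: |A| = 9, |A ∩ B| = 2; needs |A ∩ B| / |A| > 1/5 — true.
(d) west: |A| = 8, |A ∩ B| = 6; needs |A ∖ B| = 2 — true.

4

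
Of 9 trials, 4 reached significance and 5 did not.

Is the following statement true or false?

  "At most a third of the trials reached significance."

'At most a third of the trials reached significance' holds iff |A ∩ B| / |A| ≤ 1/3.
|A| = 9, |A ∩ B| = 4, |A ∖ B| = 5.
|A ∩ B|/|A| = 4/9, so the statement is false.

False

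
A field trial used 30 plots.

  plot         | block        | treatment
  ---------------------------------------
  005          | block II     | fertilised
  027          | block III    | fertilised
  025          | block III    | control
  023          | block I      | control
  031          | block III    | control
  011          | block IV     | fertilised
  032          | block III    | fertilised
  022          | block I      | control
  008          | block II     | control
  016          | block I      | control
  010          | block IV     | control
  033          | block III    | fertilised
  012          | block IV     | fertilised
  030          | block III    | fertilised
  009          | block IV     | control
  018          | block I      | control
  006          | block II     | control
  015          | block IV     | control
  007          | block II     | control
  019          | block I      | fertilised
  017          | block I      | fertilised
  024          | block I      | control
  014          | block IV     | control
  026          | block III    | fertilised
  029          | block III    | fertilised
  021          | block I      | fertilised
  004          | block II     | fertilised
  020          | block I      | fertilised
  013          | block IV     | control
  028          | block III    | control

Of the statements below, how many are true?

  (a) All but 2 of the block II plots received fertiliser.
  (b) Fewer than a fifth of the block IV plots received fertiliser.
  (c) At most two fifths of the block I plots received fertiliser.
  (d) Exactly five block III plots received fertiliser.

(a) block II: |A| = 5, |A ∩ B| = 2; needs |A ∖ B| = 2 — false.
(b) block IV: |A| = 7, |A ∩ B| = 2; needs |A ∩ B| / |A| < 1/5 — false.
(c) block I: |A| = 9, |A ∩ B| = 4; needs |A ∩ B| / |A| ≤ 2/5 — false.
(d) block III: |A| = 9, |A ∩ B| = 6; needs |A ∩ B| = 5 — false.

0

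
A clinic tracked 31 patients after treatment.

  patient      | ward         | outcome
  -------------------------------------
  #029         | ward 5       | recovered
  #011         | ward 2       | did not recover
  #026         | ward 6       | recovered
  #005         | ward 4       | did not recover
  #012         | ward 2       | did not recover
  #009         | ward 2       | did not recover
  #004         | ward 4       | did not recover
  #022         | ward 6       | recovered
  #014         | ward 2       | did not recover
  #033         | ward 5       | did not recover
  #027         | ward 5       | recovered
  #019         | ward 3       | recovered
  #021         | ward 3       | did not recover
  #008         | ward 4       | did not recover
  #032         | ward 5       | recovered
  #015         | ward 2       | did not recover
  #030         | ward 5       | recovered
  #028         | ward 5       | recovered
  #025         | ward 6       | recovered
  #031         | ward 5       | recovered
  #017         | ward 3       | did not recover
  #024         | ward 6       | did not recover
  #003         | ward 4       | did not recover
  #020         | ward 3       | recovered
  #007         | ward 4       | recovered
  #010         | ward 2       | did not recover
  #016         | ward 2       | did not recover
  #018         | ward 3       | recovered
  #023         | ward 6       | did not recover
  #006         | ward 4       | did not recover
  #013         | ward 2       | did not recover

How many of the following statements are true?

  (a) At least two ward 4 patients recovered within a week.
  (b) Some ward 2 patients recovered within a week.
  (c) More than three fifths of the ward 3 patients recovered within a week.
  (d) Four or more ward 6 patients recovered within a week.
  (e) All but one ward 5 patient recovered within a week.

1

(a) ward 4: |A| = 6, |A ∩ B| = 1; needs |A ∩ B| ≥ 2 — false.
(b) ward 2: |A| = 8, |A ∩ B| = 0; needs A ∩ B ≠ ∅ (|A ∩ B| ≥ 1) — false.
(c) ward 3: |A| = 5, |A ∩ B| = 3; needs |A ∩ B| / |A| > 3/5 — false.
(d) ward 6: |A| = 5, |A ∩ B| = 3; needs |A ∩ B| ≥ 4 — false.
(e) ward 5: |A| = 7, |A ∩ B| = 6; needs |A ∖ B| = 1 — true.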